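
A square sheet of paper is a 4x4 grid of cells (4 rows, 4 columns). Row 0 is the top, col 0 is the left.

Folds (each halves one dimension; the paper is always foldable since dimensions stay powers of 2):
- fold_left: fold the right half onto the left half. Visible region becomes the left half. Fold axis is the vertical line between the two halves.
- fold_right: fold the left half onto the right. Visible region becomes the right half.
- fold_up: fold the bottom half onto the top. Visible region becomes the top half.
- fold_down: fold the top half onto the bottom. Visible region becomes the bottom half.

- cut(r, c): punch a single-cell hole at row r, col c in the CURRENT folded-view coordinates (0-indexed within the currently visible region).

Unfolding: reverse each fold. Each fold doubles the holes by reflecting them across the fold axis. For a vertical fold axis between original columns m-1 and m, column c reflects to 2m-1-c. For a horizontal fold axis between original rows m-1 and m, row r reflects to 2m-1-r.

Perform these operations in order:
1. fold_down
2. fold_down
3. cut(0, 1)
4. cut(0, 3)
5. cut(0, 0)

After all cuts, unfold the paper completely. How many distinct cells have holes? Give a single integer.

Op 1 fold_down: fold axis h@2; visible region now rows[2,4) x cols[0,4) = 2x4
Op 2 fold_down: fold axis h@3; visible region now rows[3,4) x cols[0,4) = 1x4
Op 3 cut(0, 1): punch at orig (3,1); cuts so far [(3, 1)]; region rows[3,4) x cols[0,4) = 1x4
Op 4 cut(0, 3): punch at orig (3,3); cuts so far [(3, 1), (3, 3)]; region rows[3,4) x cols[0,4) = 1x4
Op 5 cut(0, 0): punch at orig (3,0); cuts so far [(3, 0), (3, 1), (3, 3)]; region rows[3,4) x cols[0,4) = 1x4
Unfold 1 (reflect across h@3): 6 holes -> [(2, 0), (2, 1), (2, 3), (3, 0), (3, 1), (3, 3)]
Unfold 2 (reflect across h@2): 12 holes -> [(0, 0), (0, 1), (0, 3), (1, 0), (1, 1), (1, 3), (2, 0), (2, 1), (2, 3), (3, 0), (3, 1), (3, 3)]

Answer: 12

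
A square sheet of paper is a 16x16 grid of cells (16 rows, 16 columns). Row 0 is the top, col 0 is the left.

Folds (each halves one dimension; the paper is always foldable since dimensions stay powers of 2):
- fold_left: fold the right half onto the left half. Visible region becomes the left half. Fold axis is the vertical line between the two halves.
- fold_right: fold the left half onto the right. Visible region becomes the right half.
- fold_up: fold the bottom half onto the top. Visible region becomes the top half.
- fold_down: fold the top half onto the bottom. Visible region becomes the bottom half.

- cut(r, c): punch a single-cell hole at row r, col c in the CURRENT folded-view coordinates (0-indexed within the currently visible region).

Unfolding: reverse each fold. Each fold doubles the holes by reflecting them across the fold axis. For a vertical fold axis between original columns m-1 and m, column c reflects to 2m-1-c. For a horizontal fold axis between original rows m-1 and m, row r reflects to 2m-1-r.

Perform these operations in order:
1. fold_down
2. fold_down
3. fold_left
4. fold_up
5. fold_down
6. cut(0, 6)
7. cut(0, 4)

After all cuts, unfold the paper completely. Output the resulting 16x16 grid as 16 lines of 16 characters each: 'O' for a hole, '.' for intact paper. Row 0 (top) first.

Answer: ....O.O..O.O....
....O.O..O.O....
....O.O..O.O....
....O.O..O.O....
....O.O..O.O....
....O.O..O.O....
....O.O..O.O....
....O.O..O.O....
....O.O..O.O....
....O.O..O.O....
....O.O..O.O....
....O.O..O.O....
....O.O..O.O....
....O.O..O.O....
....O.O..O.O....
....O.O..O.O....

Derivation:
Op 1 fold_down: fold axis h@8; visible region now rows[8,16) x cols[0,16) = 8x16
Op 2 fold_down: fold axis h@12; visible region now rows[12,16) x cols[0,16) = 4x16
Op 3 fold_left: fold axis v@8; visible region now rows[12,16) x cols[0,8) = 4x8
Op 4 fold_up: fold axis h@14; visible region now rows[12,14) x cols[0,8) = 2x8
Op 5 fold_down: fold axis h@13; visible region now rows[13,14) x cols[0,8) = 1x8
Op 6 cut(0, 6): punch at orig (13,6); cuts so far [(13, 6)]; region rows[13,14) x cols[0,8) = 1x8
Op 7 cut(0, 4): punch at orig (13,4); cuts so far [(13, 4), (13, 6)]; region rows[13,14) x cols[0,8) = 1x8
Unfold 1 (reflect across h@13): 4 holes -> [(12, 4), (12, 6), (13, 4), (13, 6)]
Unfold 2 (reflect across h@14): 8 holes -> [(12, 4), (12, 6), (13, 4), (13, 6), (14, 4), (14, 6), (15, 4), (15, 6)]
Unfold 3 (reflect across v@8): 16 holes -> [(12, 4), (12, 6), (12, 9), (12, 11), (13, 4), (13, 6), (13, 9), (13, 11), (14, 4), (14, 6), (14, 9), (14, 11), (15, 4), (15, 6), (15, 9), (15, 11)]
Unfold 4 (reflect across h@12): 32 holes -> [(8, 4), (8, 6), (8, 9), (8, 11), (9, 4), (9, 6), (9, 9), (9, 11), (10, 4), (10, 6), (10, 9), (10, 11), (11, 4), (11, 6), (11, 9), (11, 11), (12, 4), (12, 6), (12, 9), (12, 11), (13, 4), (13, 6), (13, 9), (13, 11), (14, 4), (14, 6), (14, 9), (14, 11), (15, 4), (15, 6), (15, 9), (15, 11)]
Unfold 5 (reflect across h@8): 64 holes -> [(0, 4), (0, 6), (0, 9), (0, 11), (1, 4), (1, 6), (1, 9), (1, 11), (2, 4), (2, 6), (2, 9), (2, 11), (3, 4), (3, 6), (3, 9), (3, 11), (4, 4), (4, 6), (4, 9), (4, 11), (5, 4), (5, 6), (5, 9), (5, 11), (6, 4), (6, 6), (6, 9), (6, 11), (7, 4), (7, 6), (7, 9), (7, 11), (8, 4), (8, 6), (8, 9), (8, 11), (9, 4), (9, 6), (9, 9), (9, 11), (10, 4), (10, 6), (10, 9), (10, 11), (11, 4), (11, 6), (11, 9), (11, 11), (12, 4), (12, 6), (12, 9), (12, 11), (13, 4), (13, 6), (13, 9), (13, 11), (14, 4), (14, 6), (14, 9), (14, 11), (15, 4), (15, 6), (15, 9), (15, 11)]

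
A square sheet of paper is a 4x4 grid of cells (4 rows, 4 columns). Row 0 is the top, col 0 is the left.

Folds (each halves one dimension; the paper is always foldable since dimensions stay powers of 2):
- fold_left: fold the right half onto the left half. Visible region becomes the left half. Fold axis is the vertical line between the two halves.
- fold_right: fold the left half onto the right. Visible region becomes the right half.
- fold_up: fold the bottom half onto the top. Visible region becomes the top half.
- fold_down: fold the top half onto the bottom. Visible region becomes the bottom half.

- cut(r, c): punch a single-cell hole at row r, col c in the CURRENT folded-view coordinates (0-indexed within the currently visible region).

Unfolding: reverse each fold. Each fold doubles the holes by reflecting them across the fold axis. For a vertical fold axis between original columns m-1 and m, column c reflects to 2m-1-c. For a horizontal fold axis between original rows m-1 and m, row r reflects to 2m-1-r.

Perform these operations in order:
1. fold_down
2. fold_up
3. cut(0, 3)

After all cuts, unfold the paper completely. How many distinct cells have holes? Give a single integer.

Op 1 fold_down: fold axis h@2; visible region now rows[2,4) x cols[0,4) = 2x4
Op 2 fold_up: fold axis h@3; visible region now rows[2,3) x cols[0,4) = 1x4
Op 3 cut(0, 3): punch at orig (2,3); cuts so far [(2, 3)]; region rows[2,3) x cols[0,4) = 1x4
Unfold 1 (reflect across h@3): 2 holes -> [(2, 3), (3, 3)]
Unfold 2 (reflect across h@2): 4 holes -> [(0, 3), (1, 3), (2, 3), (3, 3)]

Answer: 4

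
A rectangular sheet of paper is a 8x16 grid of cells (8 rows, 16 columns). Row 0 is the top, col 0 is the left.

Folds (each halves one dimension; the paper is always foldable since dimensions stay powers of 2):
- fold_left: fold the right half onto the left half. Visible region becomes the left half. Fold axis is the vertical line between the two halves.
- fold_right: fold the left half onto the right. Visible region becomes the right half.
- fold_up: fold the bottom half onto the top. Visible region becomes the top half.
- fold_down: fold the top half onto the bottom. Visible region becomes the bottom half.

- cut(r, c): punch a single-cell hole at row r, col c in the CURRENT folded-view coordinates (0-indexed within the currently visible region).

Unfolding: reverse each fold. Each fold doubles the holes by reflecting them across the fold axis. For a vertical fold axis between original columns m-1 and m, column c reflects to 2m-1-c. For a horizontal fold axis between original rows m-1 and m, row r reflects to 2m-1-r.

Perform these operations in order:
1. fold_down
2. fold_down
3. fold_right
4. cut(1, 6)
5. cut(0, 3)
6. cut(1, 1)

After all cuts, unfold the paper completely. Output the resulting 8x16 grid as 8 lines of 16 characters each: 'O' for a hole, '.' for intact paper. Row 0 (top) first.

Answer: .O....O..O....O.
....O......O....
....O......O....
.O....O..O....O.
.O....O..O....O.
....O......O....
....O......O....
.O....O..O....O.

Derivation:
Op 1 fold_down: fold axis h@4; visible region now rows[4,8) x cols[0,16) = 4x16
Op 2 fold_down: fold axis h@6; visible region now rows[6,8) x cols[0,16) = 2x16
Op 3 fold_right: fold axis v@8; visible region now rows[6,8) x cols[8,16) = 2x8
Op 4 cut(1, 6): punch at orig (7,14); cuts so far [(7, 14)]; region rows[6,8) x cols[8,16) = 2x8
Op 5 cut(0, 3): punch at orig (6,11); cuts so far [(6, 11), (7, 14)]; region rows[6,8) x cols[8,16) = 2x8
Op 6 cut(1, 1): punch at orig (7,9); cuts so far [(6, 11), (7, 9), (7, 14)]; region rows[6,8) x cols[8,16) = 2x8
Unfold 1 (reflect across v@8): 6 holes -> [(6, 4), (6, 11), (7, 1), (7, 6), (7, 9), (7, 14)]
Unfold 2 (reflect across h@6): 12 holes -> [(4, 1), (4, 6), (4, 9), (4, 14), (5, 4), (5, 11), (6, 4), (6, 11), (7, 1), (7, 6), (7, 9), (7, 14)]
Unfold 3 (reflect across h@4): 24 holes -> [(0, 1), (0, 6), (0, 9), (0, 14), (1, 4), (1, 11), (2, 4), (2, 11), (3, 1), (3, 6), (3, 9), (3, 14), (4, 1), (4, 6), (4, 9), (4, 14), (5, 4), (5, 11), (6, 4), (6, 11), (7, 1), (7, 6), (7, 9), (7, 14)]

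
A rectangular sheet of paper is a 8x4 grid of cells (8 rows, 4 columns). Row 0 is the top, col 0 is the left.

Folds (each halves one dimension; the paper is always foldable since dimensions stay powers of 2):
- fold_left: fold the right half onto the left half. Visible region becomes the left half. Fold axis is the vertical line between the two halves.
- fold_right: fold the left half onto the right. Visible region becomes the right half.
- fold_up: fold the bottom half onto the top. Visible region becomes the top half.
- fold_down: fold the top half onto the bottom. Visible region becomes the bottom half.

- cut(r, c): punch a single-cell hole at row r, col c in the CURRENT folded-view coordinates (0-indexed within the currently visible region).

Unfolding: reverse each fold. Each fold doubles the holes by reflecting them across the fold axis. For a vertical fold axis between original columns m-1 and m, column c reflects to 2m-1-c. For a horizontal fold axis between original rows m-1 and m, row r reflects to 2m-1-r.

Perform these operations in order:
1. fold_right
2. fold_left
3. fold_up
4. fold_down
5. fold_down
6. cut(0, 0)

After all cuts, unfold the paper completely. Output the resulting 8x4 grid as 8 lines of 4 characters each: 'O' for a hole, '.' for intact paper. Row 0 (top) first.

Op 1 fold_right: fold axis v@2; visible region now rows[0,8) x cols[2,4) = 8x2
Op 2 fold_left: fold axis v@3; visible region now rows[0,8) x cols[2,3) = 8x1
Op 3 fold_up: fold axis h@4; visible region now rows[0,4) x cols[2,3) = 4x1
Op 4 fold_down: fold axis h@2; visible region now rows[2,4) x cols[2,3) = 2x1
Op 5 fold_down: fold axis h@3; visible region now rows[3,4) x cols[2,3) = 1x1
Op 6 cut(0, 0): punch at orig (3,2); cuts so far [(3, 2)]; region rows[3,4) x cols[2,3) = 1x1
Unfold 1 (reflect across h@3): 2 holes -> [(2, 2), (3, 2)]
Unfold 2 (reflect across h@2): 4 holes -> [(0, 2), (1, 2), (2, 2), (3, 2)]
Unfold 3 (reflect across h@4): 8 holes -> [(0, 2), (1, 2), (2, 2), (3, 2), (4, 2), (5, 2), (6, 2), (7, 2)]
Unfold 4 (reflect across v@3): 16 holes -> [(0, 2), (0, 3), (1, 2), (1, 3), (2, 2), (2, 3), (3, 2), (3, 3), (4, 2), (4, 3), (5, 2), (5, 3), (6, 2), (6, 3), (7, 2), (7, 3)]
Unfold 5 (reflect across v@2): 32 holes -> [(0, 0), (0, 1), (0, 2), (0, 3), (1, 0), (1, 1), (1, 2), (1, 3), (2, 0), (2, 1), (2, 2), (2, 3), (3, 0), (3, 1), (3, 2), (3, 3), (4, 0), (4, 1), (4, 2), (4, 3), (5, 0), (5, 1), (5, 2), (5, 3), (6, 0), (6, 1), (6, 2), (6, 3), (7, 0), (7, 1), (7, 2), (7, 3)]

Answer: OOOO
OOOO
OOOO
OOOO
OOOO
OOOO
OOOO
OOOO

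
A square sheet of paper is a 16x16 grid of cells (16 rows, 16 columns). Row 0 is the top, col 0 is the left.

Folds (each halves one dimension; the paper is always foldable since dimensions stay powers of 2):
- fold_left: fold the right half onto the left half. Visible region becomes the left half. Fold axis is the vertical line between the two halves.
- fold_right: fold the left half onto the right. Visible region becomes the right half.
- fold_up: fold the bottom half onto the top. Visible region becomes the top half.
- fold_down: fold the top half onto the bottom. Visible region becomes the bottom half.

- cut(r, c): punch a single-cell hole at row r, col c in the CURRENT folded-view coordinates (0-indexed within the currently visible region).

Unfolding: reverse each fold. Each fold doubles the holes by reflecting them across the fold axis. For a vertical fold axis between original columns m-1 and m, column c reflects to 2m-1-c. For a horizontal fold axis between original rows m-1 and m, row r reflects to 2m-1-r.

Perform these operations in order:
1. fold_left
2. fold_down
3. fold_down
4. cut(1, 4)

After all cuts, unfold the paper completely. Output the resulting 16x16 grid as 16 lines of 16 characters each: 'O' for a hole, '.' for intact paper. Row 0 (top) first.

Answer: ................
................
....O......O....
................
................
....O......O....
................
................
................
................
....O......O....
................
................
....O......O....
................
................

Derivation:
Op 1 fold_left: fold axis v@8; visible region now rows[0,16) x cols[0,8) = 16x8
Op 2 fold_down: fold axis h@8; visible region now rows[8,16) x cols[0,8) = 8x8
Op 3 fold_down: fold axis h@12; visible region now rows[12,16) x cols[0,8) = 4x8
Op 4 cut(1, 4): punch at orig (13,4); cuts so far [(13, 4)]; region rows[12,16) x cols[0,8) = 4x8
Unfold 1 (reflect across h@12): 2 holes -> [(10, 4), (13, 4)]
Unfold 2 (reflect across h@8): 4 holes -> [(2, 4), (5, 4), (10, 4), (13, 4)]
Unfold 3 (reflect across v@8): 8 holes -> [(2, 4), (2, 11), (5, 4), (5, 11), (10, 4), (10, 11), (13, 4), (13, 11)]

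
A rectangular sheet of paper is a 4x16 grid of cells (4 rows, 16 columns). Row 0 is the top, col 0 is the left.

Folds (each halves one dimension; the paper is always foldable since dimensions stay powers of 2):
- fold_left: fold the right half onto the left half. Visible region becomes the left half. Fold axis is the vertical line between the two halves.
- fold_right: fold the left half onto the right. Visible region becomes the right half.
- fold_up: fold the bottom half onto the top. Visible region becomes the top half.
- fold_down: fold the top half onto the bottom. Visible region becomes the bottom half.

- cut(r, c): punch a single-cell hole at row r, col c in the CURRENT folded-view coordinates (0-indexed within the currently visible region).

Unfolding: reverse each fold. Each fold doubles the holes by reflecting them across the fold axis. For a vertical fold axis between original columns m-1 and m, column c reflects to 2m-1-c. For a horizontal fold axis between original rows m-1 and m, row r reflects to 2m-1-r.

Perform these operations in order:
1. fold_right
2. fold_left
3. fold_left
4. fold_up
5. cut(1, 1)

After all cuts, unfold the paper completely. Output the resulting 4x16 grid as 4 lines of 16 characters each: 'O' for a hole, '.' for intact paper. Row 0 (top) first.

Op 1 fold_right: fold axis v@8; visible region now rows[0,4) x cols[8,16) = 4x8
Op 2 fold_left: fold axis v@12; visible region now rows[0,4) x cols[8,12) = 4x4
Op 3 fold_left: fold axis v@10; visible region now rows[0,4) x cols[8,10) = 4x2
Op 4 fold_up: fold axis h@2; visible region now rows[0,2) x cols[8,10) = 2x2
Op 5 cut(1, 1): punch at orig (1,9); cuts so far [(1, 9)]; region rows[0,2) x cols[8,10) = 2x2
Unfold 1 (reflect across h@2): 2 holes -> [(1, 9), (2, 9)]
Unfold 2 (reflect across v@10): 4 holes -> [(1, 9), (1, 10), (2, 9), (2, 10)]
Unfold 3 (reflect across v@12): 8 holes -> [(1, 9), (1, 10), (1, 13), (1, 14), (2, 9), (2, 10), (2, 13), (2, 14)]
Unfold 4 (reflect across v@8): 16 holes -> [(1, 1), (1, 2), (1, 5), (1, 6), (1, 9), (1, 10), (1, 13), (1, 14), (2, 1), (2, 2), (2, 5), (2, 6), (2, 9), (2, 10), (2, 13), (2, 14)]

Answer: ................
.OO..OO..OO..OO.
.OO..OO..OO..OO.
................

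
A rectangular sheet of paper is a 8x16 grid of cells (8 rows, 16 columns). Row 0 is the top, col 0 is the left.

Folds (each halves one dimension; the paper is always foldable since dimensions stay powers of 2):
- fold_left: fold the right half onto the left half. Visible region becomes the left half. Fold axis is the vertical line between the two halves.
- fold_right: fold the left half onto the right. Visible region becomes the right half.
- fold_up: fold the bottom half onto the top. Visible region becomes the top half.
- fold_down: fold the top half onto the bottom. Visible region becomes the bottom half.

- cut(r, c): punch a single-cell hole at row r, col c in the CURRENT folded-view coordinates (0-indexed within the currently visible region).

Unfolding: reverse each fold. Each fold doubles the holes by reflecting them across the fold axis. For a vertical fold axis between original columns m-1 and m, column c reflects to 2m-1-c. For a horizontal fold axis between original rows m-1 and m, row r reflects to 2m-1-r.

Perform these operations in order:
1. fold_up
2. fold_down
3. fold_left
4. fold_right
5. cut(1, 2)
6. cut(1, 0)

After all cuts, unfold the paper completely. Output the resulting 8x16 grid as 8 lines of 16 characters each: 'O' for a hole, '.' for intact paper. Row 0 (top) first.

Answer: .O.OO.O..O.OO.O.
................
................
.O.OO.O..O.OO.O.
.O.OO.O..O.OO.O.
................
................
.O.OO.O..O.OO.O.

Derivation:
Op 1 fold_up: fold axis h@4; visible region now rows[0,4) x cols[0,16) = 4x16
Op 2 fold_down: fold axis h@2; visible region now rows[2,4) x cols[0,16) = 2x16
Op 3 fold_left: fold axis v@8; visible region now rows[2,4) x cols[0,8) = 2x8
Op 4 fold_right: fold axis v@4; visible region now rows[2,4) x cols[4,8) = 2x4
Op 5 cut(1, 2): punch at orig (3,6); cuts so far [(3, 6)]; region rows[2,4) x cols[4,8) = 2x4
Op 6 cut(1, 0): punch at orig (3,4); cuts so far [(3, 4), (3, 6)]; region rows[2,4) x cols[4,8) = 2x4
Unfold 1 (reflect across v@4): 4 holes -> [(3, 1), (3, 3), (3, 4), (3, 6)]
Unfold 2 (reflect across v@8): 8 holes -> [(3, 1), (3, 3), (3, 4), (3, 6), (3, 9), (3, 11), (3, 12), (3, 14)]
Unfold 3 (reflect across h@2): 16 holes -> [(0, 1), (0, 3), (0, 4), (0, 6), (0, 9), (0, 11), (0, 12), (0, 14), (3, 1), (3, 3), (3, 4), (3, 6), (3, 9), (3, 11), (3, 12), (3, 14)]
Unfold 4 (reflect across h@4): 32 holes -> [(0, 1), (0, 3), (0, 4), (0, 6), (0, 9), (0, 11), (0, 12), (0, 14), (3, 1), (3, 3), (3, 4), (3, 6), (3, 9), (3, 11), (3, 12), (3, 14), (4, 1), (4, 3), (4, 4), (4, 6), (4, 9), (4, 11), (4, 12), (4, 14), (7, 1), (7, 3), (7, 4), (7, 6), (7, 9), (7, 11), (7, 12), (7, 14)]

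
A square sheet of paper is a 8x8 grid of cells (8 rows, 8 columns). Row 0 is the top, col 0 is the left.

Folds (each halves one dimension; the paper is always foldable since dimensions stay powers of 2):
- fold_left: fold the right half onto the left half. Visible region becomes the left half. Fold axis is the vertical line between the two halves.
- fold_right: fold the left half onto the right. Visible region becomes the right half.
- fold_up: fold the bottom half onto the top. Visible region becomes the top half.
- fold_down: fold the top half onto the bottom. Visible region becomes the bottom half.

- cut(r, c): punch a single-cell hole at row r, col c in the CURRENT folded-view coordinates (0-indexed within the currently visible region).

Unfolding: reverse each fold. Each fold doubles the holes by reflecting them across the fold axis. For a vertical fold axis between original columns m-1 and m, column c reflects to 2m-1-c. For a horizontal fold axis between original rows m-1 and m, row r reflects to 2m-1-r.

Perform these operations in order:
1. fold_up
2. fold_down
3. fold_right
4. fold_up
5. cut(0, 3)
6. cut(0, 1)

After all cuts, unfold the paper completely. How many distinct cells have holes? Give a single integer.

Op 1 fold_up: fold axis h@4; visible region now rows[0,4) x cols[0,8) = 4x8
Op 2 fold_down: fold axis h@2; visible region now rows[2,4) x cols[0,8) = 2x8
Op 3 fold_right: fold axis v@4; visible region now rows[2,4) x cols[4,8) = 2x4
Op 4 fold_up: fold axis h@3; visible region now rows[2,3) x cols[4,8) = 1x4
Op 5 cut(0, 3): punch at orig (2,7); cuts so far [(2, 7)]; region rows[2,3) x cols[4,8) = 1x4
Op 6 cut(0, 1): punch at orig (2,5); cuts so far [(2, 5), (2, 7)]; region rows[2,3) x cols[4,8) = 1x4
Unfold 1 (reflect across h@3): 4 holes -> [(2, 5), (2, 7), (3, 5), (3, 7)]
Unfold 2 (reflect across v@4): 8 holes -> [(2, 0), (2, 2), (2, 5), (2, 7), (3, 0), (3, 2), (3, 5), (3, 7)]
Unfold 3 (reflect across h@2): 16 holes -> [(0, 0), (0, 2), (0, 5), (0, 7), (1, 0), (1, 2), (1, 5), (1, 7), (2, 0), (2, 2), (2, 5), (2, 7), (3, 0), (3, 2), (3, 5), (3, 7)]
Unfold 4 (reflect across h@4): 32 holes -> [(0, 0), (0, 2), (0, 5), (0, 7), (1, 0), (1, 2), (1, 5), (1, 7), (2, 0), (2, 2), (2, 5), (2, 7), (3, 0), (3, 2), (3, 5), (3, 7), (4, 0), (4, 2), (4, 5), (4, 7), (5, 0), (5, 2), (5, 5), (5, 7), (6, 0), (6, 2), (6, 5), (6, 7), (7, 0), (7, 2), (7, 5), (7, 7)]

Answer: 32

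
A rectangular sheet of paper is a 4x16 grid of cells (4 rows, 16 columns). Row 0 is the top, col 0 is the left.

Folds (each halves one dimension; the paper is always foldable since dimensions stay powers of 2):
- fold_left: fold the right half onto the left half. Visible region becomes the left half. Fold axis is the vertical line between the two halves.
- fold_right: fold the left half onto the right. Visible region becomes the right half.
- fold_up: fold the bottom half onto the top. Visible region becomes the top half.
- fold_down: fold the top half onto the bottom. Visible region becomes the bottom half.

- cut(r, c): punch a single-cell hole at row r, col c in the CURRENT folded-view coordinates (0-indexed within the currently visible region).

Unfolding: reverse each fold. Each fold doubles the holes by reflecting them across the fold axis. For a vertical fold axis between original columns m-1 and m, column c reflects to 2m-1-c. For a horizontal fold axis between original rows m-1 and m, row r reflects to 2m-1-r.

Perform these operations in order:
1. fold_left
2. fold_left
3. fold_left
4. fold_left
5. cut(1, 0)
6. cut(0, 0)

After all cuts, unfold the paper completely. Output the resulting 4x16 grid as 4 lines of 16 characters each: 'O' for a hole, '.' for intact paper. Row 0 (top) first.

Answer: OOOOOOOOOOOOOOOO
OOOOOOOOOOOOOOOO
................
................

Derivation:
Op 1 fold_left: fold axis v@8; visible region now rows[0,4) x cols[0,8) = 4x8
Op 2 fold_left: fold axis v@4; visible region now rows[0,4) x cols[0,4) = 4x4
Op 3 fold_left: fold axis v@2; visible region now rows[0,4) x cols[0,2) = 4x2
Op 4 fold_left: fold axis v@1; visible region now rows[0,4) x cols[0,1) = 4x1
Op 5 cut(1, 0): punch at orig (1,0); cuts so far [(1, 0)]; region rows[0,4) x cols[0,1) = 4x1
Op 6 cut(0, 0): punch at orig (0,0); cuts so far [(0, 0), (1, 0)]; region rows[0,4) x cols[0,1) = 4x1
Unfold 1 (reflect across v@1): 4 holes -> [(0, 0), (0, 1), (1, 0), (1, 1)]
Unfold 2 (reflect across v@2): 8 holes -> [(0, 0), (0, 1), (0, 2), (0, 3), (1, 0), (1, 1), (1, 2), (1, 3)]
Unfold 3 (reflect across v@4): 16 holes -> [(0, 0), (0, 1), (0, 2), (0, 3), (0, 4), (0, 5), (0, 6), (0, 7), (1, 0), (1, 1), (1, 2), (1, 3), (1, 4), (1, 5), (1, 6), (1, 7)]
Unfold 4 (reflect across v@8): 32 holes -> [(0, 0), (0, 1), (0, 2), (0, 3), (0, 4), (0, 5), (0, 6), (0, 7), (0, 8), (0, 9), (0, 10), (0, 11), (0, 12), (0, 13), (0, 14), (0, 15), (1, 0), (1, 1), (1, 2), (1, 3), (1, 4), (1, 5), (1, 6), (1, 7), (1, 8), (1, 9), (1, 10), (1, 11), (1, 12), (1, 13), (1, 14), (1, 15)]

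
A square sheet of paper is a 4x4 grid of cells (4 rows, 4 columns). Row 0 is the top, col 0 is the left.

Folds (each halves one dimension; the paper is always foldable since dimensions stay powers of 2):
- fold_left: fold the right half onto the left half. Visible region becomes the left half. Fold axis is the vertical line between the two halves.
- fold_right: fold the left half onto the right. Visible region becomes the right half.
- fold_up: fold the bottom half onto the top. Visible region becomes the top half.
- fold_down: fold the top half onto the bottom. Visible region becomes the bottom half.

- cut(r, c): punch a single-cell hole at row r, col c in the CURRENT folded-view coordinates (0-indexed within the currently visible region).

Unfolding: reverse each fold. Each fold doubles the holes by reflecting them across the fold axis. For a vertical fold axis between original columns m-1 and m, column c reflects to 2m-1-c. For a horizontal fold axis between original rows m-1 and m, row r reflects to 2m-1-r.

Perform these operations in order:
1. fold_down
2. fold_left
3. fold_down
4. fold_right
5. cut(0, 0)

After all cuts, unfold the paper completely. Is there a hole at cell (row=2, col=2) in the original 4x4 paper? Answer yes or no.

Answer: yes

Derivation:
Op 1 fold_down: fold axis h@2; visible region now rows[2,4) x cols[0,4) = 2x4
Op 2 fold_left: fold axis v@2; visible region now rows[2,4) x cols[0,2) = 2x2
Op 3 fold_down: fold axis h@3; visible region now rows[3,4) x cols[0,2) = 1x2
Op 4 fold_right: fold axis v@1; visible region now rows[3,4) x cols[1,2) = 1x1
Op 5 cut(0, 0): punch at orig (3,1); cuts so far [(3, 1)]; region rows[3,4) x cols[1,2) = 1x1
Unfold 1 (reflect across v@1): 2 holes -> [(3, 0), (3, 1)]
Unfold 2 (reflect across h@3): 4 holes -> [(2, 0), (2, 1), (3, 0), (3, 1)]
Unfold 3 (reflect across v@2): 8 holes -> [(2, 0), (2, 1), (2, 2), (2, 3), (3, 0), (3, 1), (3, 2), (3, 3)]
Unfold 4 (reflect across h@2): 16 holes -> [(0, 0), (0, 1), (0, 2), (0, 3), (1, 0), (1, 1), (1, 2), (1, 3), (2, 0), (2, 1), (2, 2), (2, 3), (3, 0), (3, 1), (3, 2), (3, 3)]
Holes: [(0, 0), (0, 1), (0, 2), (0, 3), (1, 0), (1, 1), (1, 2), (1, 3), (2, 0), (2, 1), (2, 2), (2, 3), (3, 0), (3, 1), (3, 2), (3, 3)]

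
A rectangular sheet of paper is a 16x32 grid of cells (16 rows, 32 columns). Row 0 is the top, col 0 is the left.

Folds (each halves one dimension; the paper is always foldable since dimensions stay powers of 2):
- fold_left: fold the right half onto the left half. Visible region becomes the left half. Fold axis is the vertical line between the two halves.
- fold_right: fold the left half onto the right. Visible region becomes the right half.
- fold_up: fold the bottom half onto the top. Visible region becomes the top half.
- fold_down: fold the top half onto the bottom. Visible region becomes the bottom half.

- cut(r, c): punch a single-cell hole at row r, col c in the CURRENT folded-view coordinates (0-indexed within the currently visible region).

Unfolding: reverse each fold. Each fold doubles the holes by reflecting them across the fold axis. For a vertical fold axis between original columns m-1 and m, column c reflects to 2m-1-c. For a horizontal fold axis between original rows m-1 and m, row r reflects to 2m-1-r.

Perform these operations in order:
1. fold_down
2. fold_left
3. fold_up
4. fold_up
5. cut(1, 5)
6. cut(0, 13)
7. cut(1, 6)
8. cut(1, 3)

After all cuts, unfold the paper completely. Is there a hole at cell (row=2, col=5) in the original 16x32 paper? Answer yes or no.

Op 1 fold_down: fold axis h@8; visible region now rows[8,16) x cols[0,32) = 8x32
Op 2 fold_left: fold axis v@16; visible region now rows[8,16) x cols[0,16) = 8x16
Op 3 fold_up: fold axis h@12; visible region now rows[8,12) x cols[0,16) = 4x16
Op 4 fold_up: fold axis h@10; visible region now rows[8,10) x cols[0,16) = 2x16
Op 5 cut(1, 5): punch at orig (9,5); cuts so far [(9, 5)]; region rows[8,10) x cols[0,16) = 2x16
Op 6 cut(0, 13): punch at orig (8,13); cuts so far [(8, 13), (9, 5)]; region rows[8,10) x cols[0,16) = 2x16
Op 7 cut(1, 6): punch at orig (9,6); cuts so far [(8, 13), (9, 5), (9, 6)]; region rows[8,10) x cols[0,16) = 2x16
Op 8 cut(1, 3): punch at orig (9,3); cuts so far [(8, 13), (9, 3), (9, 5), (9, 6)]; region rows[8,10) x cols[0,16) = 2x16
Unfold 1 (reflect across h@10): 8 holes -> [(8, 13), (9, 3), (9, 5), (9, 6), (10, 3), (10, 5), (10, 6), (11, 13)]
Unfold 2 (reflect across h@12): 16 holes -> [(8, 13), (9, 3), (9, 5), (9, 6), (10, 3), (10, 5), (10, 6), (11, 13), (12, 13), (13, 3), (13, 5), (13, 6), (14, 3), (14, 5), (14, 6), (15, 13)]
Unfold 3 (reflect across v@16): 32 holes -> [(8, 13), (8, 18), (9, 3), (9, 5), (9, 6), (9, 25), (9, 26), (9, 28), (10, 3), (10, 5), (10, 6), (10, 25), (10, 26), (10, 28), (11, 13), (11, 18), (12, 13), (12, 18), (13, 3), (13, 5), (13, 6), (13, 25), (13, 26), (13, 28), (14, 3), (14, 5), (14, 6), (14, 25), (14, 26), (14, 28), (15, 13), (15, 18)]
Unfold 4 (reflect across h@8): 64 holes -> [(0, 13), (0, 18), (1, 3), (1, 5), (1, 6), (1, 25), (1, 26), (1, 28), (2, 3), (2, 5), (2, 6), (2, 25), (2, 26), (2, 28), (3, 13), (3, 18), (4, 13), (4, 18), (5, 3), (5, 5), (5, 6), (5, 25), (5, 26), (5, 28), (6, 3), (6, 5), (6, 6), (6, 25), (6, 26), (6, 28), (7, 13), (7, 18), (8, 13), (8, 18), (9, 3), (9, 5), (9, 6), (9, 25), (9, 26), (9, 28), (10, 3), (10, 5), (10, 6), (10, 25), (10, 26), (10, 28), (11, 13), (11, 18), (12, 13), (12, 18), (13, 3), (13, 5), (13, 6), (13, 25), (13, 26), (13, 28), (14, 3), (14, 5), (14, 6), (14, 25), (14, 26), (14, 28), (15, 13), (15, 18)]
Holes: [(0, 13), (0, 18), (1, 3), (1, 5), (1, 6), (1, 25), (1, 26), (1, 28), (2, 3), (2, 5), (2, 6), (2, 25), (2, 26), (2, 28), (3, 13), (3, 18), (4, 13), (4, 18), (5, 3), (5, 5), (5, 6), (5, 25), (5, 26), (5, 28), (6, 3), (6, 5), (6, 6), (6, 25), (6, 26), (6, 28), (7, 13), (7, 18), (8, 13), (8, 18), (9, 3), (9, 5), (9, 6), (9, 25), (9, 26), (9, 28), (10, 3), (10, 5), (10, 6), (10, 25), (10, 26), (10, 28), (11, 13), (11, 18), (12, 13), (12, 18), (13, 3), (13, 5), (13, 6), (13, 25), (13, 26), (13, 28), (14, 3), (14, 5), (14, 6), (14, 25), (14, 26), (14, 28), (15, 13), (15, 18)]

Answer: yes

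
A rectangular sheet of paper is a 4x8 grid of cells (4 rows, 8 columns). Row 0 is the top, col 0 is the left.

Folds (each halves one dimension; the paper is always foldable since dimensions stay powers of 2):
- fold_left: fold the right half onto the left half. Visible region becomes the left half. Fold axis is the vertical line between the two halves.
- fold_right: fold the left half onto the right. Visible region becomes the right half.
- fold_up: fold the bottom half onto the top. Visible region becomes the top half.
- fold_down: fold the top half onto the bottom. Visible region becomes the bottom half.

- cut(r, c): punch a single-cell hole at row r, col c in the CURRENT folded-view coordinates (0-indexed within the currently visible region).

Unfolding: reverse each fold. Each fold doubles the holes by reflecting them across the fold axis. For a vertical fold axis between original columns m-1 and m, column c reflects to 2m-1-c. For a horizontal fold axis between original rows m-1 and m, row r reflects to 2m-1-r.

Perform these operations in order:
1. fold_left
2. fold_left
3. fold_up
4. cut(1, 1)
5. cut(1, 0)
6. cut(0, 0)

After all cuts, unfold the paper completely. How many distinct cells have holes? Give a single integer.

Answer: 24

Derivation:
Op 1 fold_left: fold axis v@4; visible region now rows[0,4) x cols[0,4) = 4x4
Op 2 fold_left: fold axis v@2; visible region now rows[0,4) x cols[0,2) = 4x2
Op 3 fold_up: fold axis h@2; visible region now rows[0,2) x cols[0,2) = 2x2
Op 4 cut(1, 1): punch at orig (1,1); cuts so far [(1, 1)]; region rows[0,2) x cols[0,2) = 2x2
Op 5 cut(1, 0): punch at orig (1,0); cuts so far [(1, 0), (1, 1)]; region rows[0,2) x cols[0,2) = 2x2
Op 6 cut(0, 0): punch at orig (0,0); cuts so far [(0, 0), (1, 0), (1, 1)]; region rows[0,2) x cols[0,2) = 2x2
Unfold 1 (reflect across h@2): 6 holes -> [(0, 0), (1, 0), (1, 1), (2, 0), (2, 1), (3, 0)]
Unfold 2 (reflect across v@2): 12 holes -> [(0, 0), (0, 3), (1, 0), (1, 1), (1, 2), (1, 3), (2, 0), (2, 1), (2, 2), (2, 3), (3, 0), (3, 3)]
Unfold 3 (reflect across v@4): 24 holes -> [(0, 0), (0, 3), (0, 4), (0, 7), (1, 0), (1, 1), (1, 2), (1, 3), (1, 4), (1, 5), (1, 6), (1, 7), (2, 0), (2, 1), (2, 2), (2, 3), (2, 4), (2, 5), (2, 6), (2, 7), (3, 0), (3, 3), (3, 4), (3, 7)]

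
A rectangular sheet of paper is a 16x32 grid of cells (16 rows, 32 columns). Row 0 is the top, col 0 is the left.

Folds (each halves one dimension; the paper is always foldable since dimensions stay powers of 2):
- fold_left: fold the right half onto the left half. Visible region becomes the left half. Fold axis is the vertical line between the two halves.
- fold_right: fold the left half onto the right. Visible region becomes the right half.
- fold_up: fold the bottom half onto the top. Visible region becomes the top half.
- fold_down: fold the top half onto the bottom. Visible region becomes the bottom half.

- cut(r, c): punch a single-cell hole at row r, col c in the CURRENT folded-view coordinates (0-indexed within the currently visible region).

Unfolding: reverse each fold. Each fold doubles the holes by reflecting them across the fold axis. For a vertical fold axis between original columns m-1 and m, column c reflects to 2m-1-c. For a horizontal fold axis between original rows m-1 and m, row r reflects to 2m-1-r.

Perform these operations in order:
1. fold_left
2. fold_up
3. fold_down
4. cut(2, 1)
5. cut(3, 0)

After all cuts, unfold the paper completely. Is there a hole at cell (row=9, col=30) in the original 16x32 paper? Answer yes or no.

Op 1 fold_left: fold axis v@16; visible region now rows[0,16) x cols[0,16) = 16x16
Op 2 fold_up: fold axis h@8; visible region now rows[0,8) x cols[0,16) = 8x16
Op 3 fold_down: fold axis h@4; visible region now rows[4,8) x cols[0,16) = 4x16
Op 4 cut(2, 1): punch at orig (6,1); cuts so far [(6, 1)]; region rows[4,8) x cols[0,16) = 4x16
Op 5 cut(3, 0): punch at orig (7,0); cuts so far [(6, 1), (7, 0)]; region rows[4,8) x cols[0,16) = 4x16
Unfold 1 (reflect across h@4): 4 holes -> [(0, 0), (1, 1), (6, 1), (7, 0)]
Unfold 2 (reflect across h@8): 8 holes -> [(0, 0), (1, 1), (6, 1), (7, 0), (8, 0), (9, 1), (14, 1), (15, 0)]
Unfold 3 (reflect across v@16): 16 holes -> [(0, 0), (0, 31), (1, 1), (1, 30), (6, 1), (6, 30), (7, 0), (7, 31), (8, 0), (8, 31), (9, 1), (9, 30), (14, 1), (14, 30), (15, 0), (15, 31)]
Holes: [(0, 0), (0, 31), (1, 1), (1, 30), (6, 1), (6, 30), (7, 0), (7, 31), (8, 0), (8, 31), (9, 1), (9, 30), (14, 1), (14, 30), (15, 0), (15, 31)]

Answer: yes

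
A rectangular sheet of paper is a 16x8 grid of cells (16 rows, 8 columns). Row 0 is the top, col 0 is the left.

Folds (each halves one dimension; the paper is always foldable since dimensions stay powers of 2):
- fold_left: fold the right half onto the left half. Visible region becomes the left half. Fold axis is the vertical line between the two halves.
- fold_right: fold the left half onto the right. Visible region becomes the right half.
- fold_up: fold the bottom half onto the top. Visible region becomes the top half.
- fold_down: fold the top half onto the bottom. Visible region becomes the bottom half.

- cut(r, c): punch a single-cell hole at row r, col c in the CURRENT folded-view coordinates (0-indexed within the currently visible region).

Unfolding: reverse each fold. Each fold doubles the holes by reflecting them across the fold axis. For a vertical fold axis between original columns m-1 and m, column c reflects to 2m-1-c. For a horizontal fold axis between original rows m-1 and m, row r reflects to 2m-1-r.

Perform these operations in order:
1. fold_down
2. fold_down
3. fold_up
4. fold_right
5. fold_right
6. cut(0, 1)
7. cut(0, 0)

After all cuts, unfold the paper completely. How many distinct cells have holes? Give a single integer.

Op 1 fold_down: fold axis h@8; visible region now rows[8,16) x cols[0,8) = 8x8
Op 2 fold_down: fold axis h@12; visible region now rows[12,16) x cols[0,8) = 4x8
Op 3 fold_up: fold axis h@14; visible region now rows[12,14) x cols[0,8) = 2x8
Op 4 fold_right: fold axis v@4; visible region now rows[12,14) x cols[4,8) = 2x4
Op 5 fold_right: fold axis v@6; visible region now rows[12,14) x cols[6,8) = 2x2
Op 6 cut(0, 1): punch at orig (12,7); cuts so far [(12, 7)]; region rows[12,14) x cols[6,8) = 2x2
Op 7 cut(0, 0): punch at orig (12,6); cuts so far [(12, 6), (12, 7)]; region rows[12,14) x cols[6,8) = 2x2
Unfold 1 (reflect across v@6): 4 holes -> [(12, 4), (12, 5), (12, 6), (12, 7)]
Unfold 2 (reflect across v@4): 8 holes -> [(12, 0), (12, 1), (12, 2), (12, 3), (12, 4), (12, 5), (12, 6), (12, 7)]
Unfold 3 (reflect across h@14): 16 holes -> [(12, 0), (12, 1), (12, 2), (12, 3), (12, 4), (12, 5), (12, 6), (12, 7), (15, 0), (15, 1), (15, 2), (15, 3), (15, 4), (15, 5), (15, 6), (15, 7)]
Unfold 4 (reflect across h@12): 32 holes -> [(8, 0), (8, 1), (8, 2), (8, 3), (8, 4), (8, 5), (8, 6), (8, 7), (11, 0), (11, 1), (11, 2), (11, 3), (11, 4), (11, 5), (11, 6), (11, 7), (12, 0), (12, 1), (12, 2), (12, 3), (12, 4), (12, 5), (12, 6), (12, 7), (15, 0), (15, 1), (15, 2), (15, 3), (15, 4), (15, 5), (15, 6), (15, 7)]
Unfold 5 (reflect across h@8): 64 holes -> [(0, 0), (0, 1), (0, 2), (0, 3), (0, 4), (0, 5), (0, 6), (0, 7), (3, 0), (3, 1), (3, 2), (3, 3), (3, 4), (3, 5), (3, 6), (3, 7), (4, 0), (4, 1), (4, 2), (4, 3), (4, 4), (4, 5), (4, 6), (4, 7), (7, 0), (7, 1), (7, 2), (7, 3), (7, 4), (7, 5), (7, 6), (7, 7), (8, 0), (8, 1), (8, 2), (8, 3), (8, 4), (8, 5), (8, 6), (8, 7), (11, 0), (11, 1), (11, 2), (11, 3), (11, 4), (11, 5), (11, 6), (11, 7), (12, 0), (12, 1), (12, 2), (12, 3), (12, 4), (12, 5), (12, 6), (12, 7), (15, 0), (15, 1), (15, 2), (15, 3), (15, 4), (15, 5), (15, 6), (15, 7)]

Answer: 64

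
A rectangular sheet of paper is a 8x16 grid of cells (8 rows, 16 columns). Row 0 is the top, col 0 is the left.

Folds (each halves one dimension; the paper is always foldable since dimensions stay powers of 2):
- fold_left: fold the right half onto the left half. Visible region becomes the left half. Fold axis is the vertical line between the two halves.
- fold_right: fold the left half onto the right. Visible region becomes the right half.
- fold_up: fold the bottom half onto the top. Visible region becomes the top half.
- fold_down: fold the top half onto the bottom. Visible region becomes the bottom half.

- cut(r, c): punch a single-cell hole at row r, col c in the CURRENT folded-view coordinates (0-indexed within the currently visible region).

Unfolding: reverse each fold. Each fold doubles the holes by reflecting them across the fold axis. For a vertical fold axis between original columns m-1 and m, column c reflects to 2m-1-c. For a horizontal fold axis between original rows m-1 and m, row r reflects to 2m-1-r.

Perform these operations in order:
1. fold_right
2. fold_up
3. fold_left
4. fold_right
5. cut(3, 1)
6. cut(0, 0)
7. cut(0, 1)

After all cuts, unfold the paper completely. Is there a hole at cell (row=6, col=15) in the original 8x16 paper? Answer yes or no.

Op 1 fold_right: fold axis v@8; visible region now rows[0,8) x cols[8,16) = 8x8
Op 2 fold_up: fold axis h@4; visible region now rows[0,4) x cols[8,16) = 4x8
Op 3 fold_left: fold axis v@12; visible region now rows[0,4) x cols[8,12) = 4x4
Op 4 fold_right: fold axis v@10; visible region now rows[0,4) x cols[10,12) = 4x2
Op 5 cut(3, 1): punch at orig (3,11); cuts so far [(3, 11)]; region rows[0,4) x cols[10,12) = 4x2
Op 6 cut(0, 0): punch at orig (0,10); cuts so far [(0, 10), (3, 11)]; region rows[0,4) x cols[10,12) = 4x2
Op 7 cut(0, 1): punch at orig (0,11); cuts so far [(0, 10), (0, 11), (3, 11)]; region rows[0,4) x cols[10,12) = 4x2
Unfold 1 (reflect across v@10): 6 holes -> [(0, 8), (0, 9), (0, 10), (0, 11), (3, 8), (3, 11)]
Unfold 2 (reflect across v@12): 12 holes -> [(0, 8), (0, 9), (0, 10), (0, 11), (0, 12), (0, 13), (0, 14), (0, 15), (3, 8), (3, 11), (3, 12), (3, 15)]
Unfold 3 (reflect across h@4): 24 holes -> [(0, 8), (0, 9), (0, 10), (0, 11), (0, 12), (0, 13), (0, 14), (0, 15), (3, 8), (3, 11), (3, 12), (3, 15), (4, 8), (4, 11), (4, 12), (4, 15), (7, 8), (7, 9), (7, 10), (7, 11), (7, 12), (7, 13), (7, 14), (7, 15)]
Unfold 4 (reflect across v@8): 48 holes -> [(0, 0), (0, 1), (0, 2), (0, 3), (0, 4), (0, 5), (0, 6), (0, 7), (0, 8), (0, 9), (0, 10), (0, 11), (0, 12), (0, 13), (0, 14), (0, 15), (3, 0), (3, 3), (3, 4), (3, 7), (3, 8), (3, 11), (3, 12), (3, 15), (4, 0), (4, 3), (4, 4), (4, 7), (4, 8), (4, 11), (4, 12), (4, 15), (7, 0), (7, 1), (7, 2), (7, 3), (7, 4), (7, 5), (7, 6), (7, 7), (7, 8), (7, 9), (7, 10), (7, 11), (7, 12), (7, 13), (7, 14), (7, 15)]
Holes: [(0, 0), (0, 1), (0, 2), (0, 3), (0, 4), (0, 5), (0, 6), (0, 7), (0, 8), (0, 9), (0, 10), (0, 11), (0, 12), (0, 13), (0, 14), (0, 15), (3, 0), (3, 3), (3, 4), (3, 7), (3, 8), (3, 11), (3, 12), (3, 15), (4, 0), (4, 3), (4, 4), (4, 7), (4, 8), (4, 11), (4, 12), (4, 15), (7, 0), (7, 1), (7, 2), (7, 3), (7, 4), (7, 5), (7, 6), (7, 7), (7, 8), (7, 9), (7, 10), (7, 11), (7, 12), (7, 13), (7, 14), (7, 15)]

Answer: no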